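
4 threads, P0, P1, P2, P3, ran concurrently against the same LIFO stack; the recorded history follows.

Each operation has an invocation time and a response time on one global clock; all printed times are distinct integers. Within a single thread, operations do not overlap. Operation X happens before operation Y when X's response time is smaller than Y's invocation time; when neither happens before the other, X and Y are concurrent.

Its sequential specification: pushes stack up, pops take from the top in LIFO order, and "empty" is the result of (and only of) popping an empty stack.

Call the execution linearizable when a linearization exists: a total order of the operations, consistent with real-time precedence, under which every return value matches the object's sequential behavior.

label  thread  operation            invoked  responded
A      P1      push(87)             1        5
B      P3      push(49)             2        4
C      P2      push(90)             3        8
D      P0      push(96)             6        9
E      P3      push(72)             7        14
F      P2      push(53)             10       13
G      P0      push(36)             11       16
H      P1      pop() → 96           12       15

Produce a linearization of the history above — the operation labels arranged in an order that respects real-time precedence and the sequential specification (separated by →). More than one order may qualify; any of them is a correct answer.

step 1: A push(87) — stack <87>
step 2: B push(49) — stack <87,49>
step 3: C push(90) — stack <87,49,90>
step 4: D push(96) — stack <87,49,90,96>
step 5: H pop() → 96 — stack <87,49,90>
step 6: E push(72) — stack <87,49,90,72>
step 7: F push(53) — stack <87,49,90,72,53>
step 8: G push(36) — stack <87,49,90,72,53,36>

A → B → C → D → H → E → F → G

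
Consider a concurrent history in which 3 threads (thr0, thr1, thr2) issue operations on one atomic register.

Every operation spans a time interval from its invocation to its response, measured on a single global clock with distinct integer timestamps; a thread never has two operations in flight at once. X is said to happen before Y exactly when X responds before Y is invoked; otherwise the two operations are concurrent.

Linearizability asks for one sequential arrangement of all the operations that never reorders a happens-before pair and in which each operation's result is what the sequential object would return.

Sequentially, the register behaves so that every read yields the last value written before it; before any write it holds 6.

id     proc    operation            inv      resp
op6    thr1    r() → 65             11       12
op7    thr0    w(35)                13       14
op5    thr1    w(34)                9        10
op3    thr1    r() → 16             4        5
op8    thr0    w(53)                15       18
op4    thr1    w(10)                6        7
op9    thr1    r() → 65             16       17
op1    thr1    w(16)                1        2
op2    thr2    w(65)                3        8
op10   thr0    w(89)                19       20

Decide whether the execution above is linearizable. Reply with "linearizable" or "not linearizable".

not linearizable

already the first 12 events (up to op6's response at time 12) admit no linearization; the first 11 still do
real-time-consistent orders of the 6 completed operations: 3 — all fail the atomic register replay
e.g. op1, op2, op3, op4, op5, op6: illegal at step 3, since op3 r() → 16 cannot apply there
e.g. op1, op3, op2, op4, op5, op6: illegal at step 6, since op6 r() → 65 cannot apply there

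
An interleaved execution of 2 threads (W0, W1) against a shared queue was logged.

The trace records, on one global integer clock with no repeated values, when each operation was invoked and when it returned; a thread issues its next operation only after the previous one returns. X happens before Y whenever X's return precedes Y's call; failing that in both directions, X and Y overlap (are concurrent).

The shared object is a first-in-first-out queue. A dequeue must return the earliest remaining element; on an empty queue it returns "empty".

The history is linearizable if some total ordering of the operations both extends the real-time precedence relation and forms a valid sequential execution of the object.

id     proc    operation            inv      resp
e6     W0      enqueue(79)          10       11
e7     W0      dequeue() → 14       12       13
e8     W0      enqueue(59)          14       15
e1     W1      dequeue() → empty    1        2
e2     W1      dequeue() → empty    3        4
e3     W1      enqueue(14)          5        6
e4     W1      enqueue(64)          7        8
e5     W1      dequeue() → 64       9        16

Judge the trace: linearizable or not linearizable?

linearizable

one valid linearization: e1, e2, e3, e4, e6, e7, e5, e8
step 1: e1 dequeue() → empty — queue <>
step 2: e2 dequeue() → empty — queue <>
step 3: e3 enqueue(14) — queue <14>
step 4: e4 enqueue(64) — queue <14,64>
step 5: e6 enqueue(79) — queue <14,64,79>
step 6: e7 dequeue() → 14 — queue <64,79>
step 7: e5 dequeue() → 64 — queue <79>
step 8: e8 enqueue(59) — queue <79,59>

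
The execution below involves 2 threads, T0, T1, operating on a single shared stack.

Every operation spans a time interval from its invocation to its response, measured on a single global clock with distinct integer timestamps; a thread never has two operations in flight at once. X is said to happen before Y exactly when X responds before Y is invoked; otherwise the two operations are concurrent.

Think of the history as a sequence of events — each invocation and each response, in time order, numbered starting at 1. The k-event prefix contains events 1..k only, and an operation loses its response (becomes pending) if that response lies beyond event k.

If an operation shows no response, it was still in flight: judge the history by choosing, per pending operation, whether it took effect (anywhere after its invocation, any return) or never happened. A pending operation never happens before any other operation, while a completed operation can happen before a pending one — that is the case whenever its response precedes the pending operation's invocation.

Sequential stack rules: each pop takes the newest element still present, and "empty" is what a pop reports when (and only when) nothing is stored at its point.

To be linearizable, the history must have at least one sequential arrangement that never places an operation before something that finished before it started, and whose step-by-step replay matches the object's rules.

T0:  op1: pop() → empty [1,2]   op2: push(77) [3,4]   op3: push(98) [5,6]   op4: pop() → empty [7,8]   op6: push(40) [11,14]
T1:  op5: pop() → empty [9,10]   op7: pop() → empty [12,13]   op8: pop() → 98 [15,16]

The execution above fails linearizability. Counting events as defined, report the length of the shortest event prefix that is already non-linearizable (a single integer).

8

one valid order for events 1..7 is op1, op2, op3:
1. op1 pop() → empty, leaving stack <>
2. op2 push(77), leaving stack <77>
3. op3 push(98), leaving stack <77,98>
include event 8 — op4 responding at 8 — and every candidate order breaks
sample order op1, op2, op3, op4 stalls at step 4 — op4 pop() → empty has no legal effect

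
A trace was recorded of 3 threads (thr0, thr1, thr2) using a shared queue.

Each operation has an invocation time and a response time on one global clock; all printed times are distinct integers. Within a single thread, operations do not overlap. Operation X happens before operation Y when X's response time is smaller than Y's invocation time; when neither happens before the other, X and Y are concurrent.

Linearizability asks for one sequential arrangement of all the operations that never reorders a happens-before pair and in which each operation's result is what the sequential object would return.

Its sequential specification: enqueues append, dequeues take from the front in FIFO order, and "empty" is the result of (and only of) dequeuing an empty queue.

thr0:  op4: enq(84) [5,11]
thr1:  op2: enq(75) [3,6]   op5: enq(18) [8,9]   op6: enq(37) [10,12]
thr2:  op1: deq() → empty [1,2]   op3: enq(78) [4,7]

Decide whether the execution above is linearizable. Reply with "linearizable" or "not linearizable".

one valid linearization: op1, op2, op3, op4, op5, op6
after step 1 (op1 deq() → empty): queue <>
after step 2 (op2 enq(75)): queue <75>
after step 3 (op3 enq(78)): queue <75,78>
after step 4 (op4 enq(84)): queue <75,78,84>
after step 5 (op5 enq(18)): queue <75,78,84,18>
after step 6 (op6 enq(37)): queue <75,78,84,18,37>

linearizable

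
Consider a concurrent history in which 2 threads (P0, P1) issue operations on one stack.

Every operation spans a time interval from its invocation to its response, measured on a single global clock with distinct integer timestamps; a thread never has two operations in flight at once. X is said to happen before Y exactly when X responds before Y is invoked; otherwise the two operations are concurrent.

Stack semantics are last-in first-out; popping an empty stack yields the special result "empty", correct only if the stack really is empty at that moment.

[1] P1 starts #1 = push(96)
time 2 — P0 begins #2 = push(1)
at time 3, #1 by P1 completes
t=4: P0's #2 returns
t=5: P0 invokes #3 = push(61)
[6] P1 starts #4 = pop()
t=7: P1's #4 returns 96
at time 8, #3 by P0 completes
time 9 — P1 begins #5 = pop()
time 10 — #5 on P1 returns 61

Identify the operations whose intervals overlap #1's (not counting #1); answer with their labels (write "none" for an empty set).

#2

#1 spans [1,3]: anything still running between times 1 and 3 counts as concurrent
#2 [2,4]: concurrent
#3 [5,8]: after
#4 [6,7]: after
#5 [9,10]: after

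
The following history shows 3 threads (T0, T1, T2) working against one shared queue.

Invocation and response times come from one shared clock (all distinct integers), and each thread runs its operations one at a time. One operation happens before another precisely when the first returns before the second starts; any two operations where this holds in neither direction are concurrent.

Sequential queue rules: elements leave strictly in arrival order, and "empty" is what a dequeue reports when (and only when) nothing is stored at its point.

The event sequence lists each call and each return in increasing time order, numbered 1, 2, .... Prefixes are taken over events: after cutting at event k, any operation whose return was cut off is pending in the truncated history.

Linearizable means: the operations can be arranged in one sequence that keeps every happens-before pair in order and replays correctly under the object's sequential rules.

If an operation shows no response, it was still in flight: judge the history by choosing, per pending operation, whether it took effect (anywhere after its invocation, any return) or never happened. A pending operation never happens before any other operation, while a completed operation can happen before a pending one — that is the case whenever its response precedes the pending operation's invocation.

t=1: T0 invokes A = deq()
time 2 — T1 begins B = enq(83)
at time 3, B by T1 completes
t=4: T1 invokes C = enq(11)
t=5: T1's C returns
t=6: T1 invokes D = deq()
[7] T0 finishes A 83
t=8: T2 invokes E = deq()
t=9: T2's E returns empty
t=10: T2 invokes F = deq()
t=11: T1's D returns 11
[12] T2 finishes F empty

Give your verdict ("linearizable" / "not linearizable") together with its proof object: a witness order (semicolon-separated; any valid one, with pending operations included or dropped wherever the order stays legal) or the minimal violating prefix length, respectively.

linearizable — witness: B; A; C; D; E; F

1. B enq(83), leaving queue <83>
2. A deq() → 83, leaving queue <>
3. C enq(11), leaving queue <11>
4. D deq() → 11, leaving queue <>
5. E deq() → empty, leaving queue <>
6. F deq() → empty, leaving queue <>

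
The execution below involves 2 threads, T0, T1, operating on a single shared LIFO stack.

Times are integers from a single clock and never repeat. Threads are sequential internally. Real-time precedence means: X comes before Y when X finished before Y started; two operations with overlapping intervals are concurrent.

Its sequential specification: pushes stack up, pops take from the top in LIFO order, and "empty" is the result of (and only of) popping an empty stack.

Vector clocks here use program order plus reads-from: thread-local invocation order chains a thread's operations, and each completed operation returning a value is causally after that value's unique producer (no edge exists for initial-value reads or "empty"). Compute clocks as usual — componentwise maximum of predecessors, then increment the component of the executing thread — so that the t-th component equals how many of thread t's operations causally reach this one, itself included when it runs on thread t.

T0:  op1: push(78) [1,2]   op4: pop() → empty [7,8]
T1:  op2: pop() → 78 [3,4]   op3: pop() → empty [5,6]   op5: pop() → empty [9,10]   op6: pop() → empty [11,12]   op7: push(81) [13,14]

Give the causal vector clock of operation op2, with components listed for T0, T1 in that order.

(1, 1)

invoked at 1, op1 has no predecessors; its own T0 bump gives (1, 0)
op2 (invocation 3): componentwise max over VC(op1)=(1, 0), +1 at T1, giving (1, 1)
op4 (invocation 7): componentwise max over VC(op1)=(1, 0), +1 at T0, giving (2, 0)
op3 (invocation 5): componentwise max over VC(op2)=(1, 1), +1 at T1, giving (1, 2)
op5 (invocation 9): componentwise max over VC(op3)=(1, 2), +1 at T1, giving (1, 3)
op6 (invocation 11): componentwise max over VC(op5)=(1, 3), +1 at T1, giving (1, 4)
op7 (invocation 13): componentwise max over VC(op6)=(1, 4), +1 at T1, giving (1, 5)
target: VC(op2) = (1, 1)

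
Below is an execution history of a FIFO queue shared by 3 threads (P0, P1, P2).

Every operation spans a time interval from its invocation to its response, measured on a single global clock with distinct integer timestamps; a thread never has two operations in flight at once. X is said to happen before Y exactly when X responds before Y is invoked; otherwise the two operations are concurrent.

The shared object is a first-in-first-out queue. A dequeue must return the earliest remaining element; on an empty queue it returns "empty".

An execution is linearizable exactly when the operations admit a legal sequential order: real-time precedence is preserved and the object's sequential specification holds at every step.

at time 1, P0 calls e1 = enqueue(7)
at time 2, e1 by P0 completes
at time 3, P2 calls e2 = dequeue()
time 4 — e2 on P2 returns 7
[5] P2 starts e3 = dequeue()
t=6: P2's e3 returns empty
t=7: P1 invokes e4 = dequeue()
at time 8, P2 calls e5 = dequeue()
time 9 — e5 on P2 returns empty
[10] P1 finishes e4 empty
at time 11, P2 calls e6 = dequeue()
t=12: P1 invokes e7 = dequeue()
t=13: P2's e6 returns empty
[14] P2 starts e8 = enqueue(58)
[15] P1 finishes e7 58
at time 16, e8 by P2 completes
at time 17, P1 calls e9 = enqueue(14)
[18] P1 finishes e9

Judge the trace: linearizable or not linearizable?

witness order: e1, e2, e3, e4, e5, e6, e8, e7, e9
step 1: e1 enqueue(7) — queue <7>
step 2: e2 dequeue() → 7 — queue <>
step 3: e3 dequeue() → empty — queue <>
step 4: e4 dequeue() → empty — queue <>
step 5: e5 dequeue() → empty — queue <>
step 6: e6 dequeue() → empty — queue <>
step 7: e8 enqueue(58) — queue <58>
step 8: e7 dequeue() → 58 — queue <>
step 9: e9 enqueue(14) — queue <14>

linearizable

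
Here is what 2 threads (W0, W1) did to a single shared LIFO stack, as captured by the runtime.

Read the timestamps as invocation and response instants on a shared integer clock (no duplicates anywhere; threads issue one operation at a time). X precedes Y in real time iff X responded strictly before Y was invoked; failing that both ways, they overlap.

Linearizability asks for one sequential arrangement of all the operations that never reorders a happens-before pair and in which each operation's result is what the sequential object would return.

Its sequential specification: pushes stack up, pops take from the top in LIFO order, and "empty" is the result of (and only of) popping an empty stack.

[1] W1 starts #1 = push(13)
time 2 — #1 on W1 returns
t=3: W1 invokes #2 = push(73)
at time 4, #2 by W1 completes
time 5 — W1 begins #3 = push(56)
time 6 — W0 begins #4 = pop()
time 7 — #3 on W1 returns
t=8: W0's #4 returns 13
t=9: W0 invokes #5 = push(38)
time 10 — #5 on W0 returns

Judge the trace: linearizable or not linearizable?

not linearizable

events 1..7 are fine; event 8 — the response of #4 at time 8 — makes the prefix non-linearizable
2 orders of the 4 completed LIFO stack ops respect real time; none is legal
take #1, #2, #3, #4: step 4 already fails, because #4 pop() → 13 cannot occur there
take #1, #2, #4, #3: step 3 already fails, because #4 pop() → 13 cannot occur there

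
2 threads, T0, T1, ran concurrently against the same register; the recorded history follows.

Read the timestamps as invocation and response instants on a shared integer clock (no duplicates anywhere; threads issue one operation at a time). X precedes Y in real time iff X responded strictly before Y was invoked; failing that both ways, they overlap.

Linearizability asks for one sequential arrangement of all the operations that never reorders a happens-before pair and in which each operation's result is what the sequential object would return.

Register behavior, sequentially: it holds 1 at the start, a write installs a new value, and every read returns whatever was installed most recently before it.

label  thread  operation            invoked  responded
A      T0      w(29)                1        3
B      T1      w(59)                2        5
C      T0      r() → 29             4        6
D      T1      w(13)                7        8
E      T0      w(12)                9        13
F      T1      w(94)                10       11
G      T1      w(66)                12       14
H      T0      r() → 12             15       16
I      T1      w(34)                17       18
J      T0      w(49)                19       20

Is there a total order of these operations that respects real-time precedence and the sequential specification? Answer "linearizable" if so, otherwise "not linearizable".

one valid linearization: A, C, B, D, F, G, E, H, I, J
1. A w(29), leaving value 29
2. C r() → 29, leaving value 29
3. B w(59), leaving value 59
4. D w(13), leaving value 13
5. F w(94), leaving value 94
6. G w(66), leaving value 66
7. E w(12), leaving value 12
8. H r() → 12, leaving value 12
9. I w(34), leaving value 34
10. J w(49), leaving value 49

linearizable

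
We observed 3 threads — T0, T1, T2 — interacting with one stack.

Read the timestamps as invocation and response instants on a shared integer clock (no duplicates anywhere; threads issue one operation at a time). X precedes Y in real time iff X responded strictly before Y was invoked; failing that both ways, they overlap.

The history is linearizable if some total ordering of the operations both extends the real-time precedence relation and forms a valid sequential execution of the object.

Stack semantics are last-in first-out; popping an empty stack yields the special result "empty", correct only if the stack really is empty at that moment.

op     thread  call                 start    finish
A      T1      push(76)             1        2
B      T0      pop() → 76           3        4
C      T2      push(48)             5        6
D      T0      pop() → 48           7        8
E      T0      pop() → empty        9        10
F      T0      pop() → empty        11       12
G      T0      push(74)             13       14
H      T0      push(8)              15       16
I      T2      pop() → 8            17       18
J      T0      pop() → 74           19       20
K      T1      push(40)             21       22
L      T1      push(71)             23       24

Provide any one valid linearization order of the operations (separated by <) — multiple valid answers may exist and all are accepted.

A < B < C < D < E < F < G < H < I < J < K < L

after step 1 (A push(76)): stack <76>
after step 2 (B pop() → 76): stack <>
after step 3 (C push(48)): stack <48>
after step 4 (D pop() → 48): stack <>
after step 5 (E pop() → empty): stack <>
after step 6 (F pop() → empty): stack <>
after step 7 (G push(74)): stack <74>
after step 8 (H push(8)): stack <74,8>
after step 9 (I pop() → 8): stack <74>
after step 10 (J pop() → 74): stack <>
after step 11 (K push(40)): stack <40>
after step 12 (L push(71)): stack <40,71>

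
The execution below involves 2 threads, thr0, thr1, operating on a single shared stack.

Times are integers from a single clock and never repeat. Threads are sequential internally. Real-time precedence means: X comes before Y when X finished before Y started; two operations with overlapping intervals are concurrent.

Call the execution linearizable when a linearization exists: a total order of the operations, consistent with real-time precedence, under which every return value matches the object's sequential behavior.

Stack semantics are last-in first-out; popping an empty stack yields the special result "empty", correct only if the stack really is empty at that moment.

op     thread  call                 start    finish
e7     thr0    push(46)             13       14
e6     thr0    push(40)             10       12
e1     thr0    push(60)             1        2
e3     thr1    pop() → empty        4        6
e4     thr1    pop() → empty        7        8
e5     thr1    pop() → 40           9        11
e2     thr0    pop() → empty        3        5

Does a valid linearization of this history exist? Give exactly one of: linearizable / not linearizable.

through event 5 a valid linearization exists; event 6 (e3 responding at time 6) ends that
checked exhaustively: 2 real-time-consistent orders of 3 completed operations, zero legal stack replays
sample order e1, e2, e3 stalls at step 2 — e2 pop() → empty has no legal effect
sample order e1, e3, e2 stalls at step 2 — e3 pop() → empty has no legal effect

not linearizable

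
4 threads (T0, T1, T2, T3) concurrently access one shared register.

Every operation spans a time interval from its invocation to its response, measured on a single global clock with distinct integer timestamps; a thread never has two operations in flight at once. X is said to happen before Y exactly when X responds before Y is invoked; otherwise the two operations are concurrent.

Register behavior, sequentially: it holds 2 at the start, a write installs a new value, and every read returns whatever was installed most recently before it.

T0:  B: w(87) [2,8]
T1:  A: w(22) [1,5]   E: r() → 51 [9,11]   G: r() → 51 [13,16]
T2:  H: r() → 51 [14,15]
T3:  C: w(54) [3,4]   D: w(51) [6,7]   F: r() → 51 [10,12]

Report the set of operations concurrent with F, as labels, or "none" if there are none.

F spans [10,12]; an op avoiding the whole window 10..12 is ordered, any other is concurrent
A [1,5]: before
B [2,8]: before
C [3,4]: before
D [6,7]: before
E [9,11]: concurrent
G [13,16]: after
H [14,15]: after

E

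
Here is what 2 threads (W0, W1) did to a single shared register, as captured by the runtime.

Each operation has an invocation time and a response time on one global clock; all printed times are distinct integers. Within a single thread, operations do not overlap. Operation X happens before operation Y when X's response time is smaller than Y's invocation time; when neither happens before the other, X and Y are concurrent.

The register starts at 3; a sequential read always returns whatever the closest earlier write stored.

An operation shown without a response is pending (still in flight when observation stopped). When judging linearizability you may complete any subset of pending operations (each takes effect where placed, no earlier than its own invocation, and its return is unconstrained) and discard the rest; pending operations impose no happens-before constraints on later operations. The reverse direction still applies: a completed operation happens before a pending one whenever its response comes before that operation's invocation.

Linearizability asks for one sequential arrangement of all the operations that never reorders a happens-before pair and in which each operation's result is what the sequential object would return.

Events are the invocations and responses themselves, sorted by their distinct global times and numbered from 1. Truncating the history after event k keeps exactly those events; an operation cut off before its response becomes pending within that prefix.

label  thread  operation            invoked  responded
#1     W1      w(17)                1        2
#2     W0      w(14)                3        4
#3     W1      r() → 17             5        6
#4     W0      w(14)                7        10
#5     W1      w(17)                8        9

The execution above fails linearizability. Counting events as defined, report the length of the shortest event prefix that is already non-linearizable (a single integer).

one valid order for events 1..5 is #1, #2:
step 1: #1 w(17) — value 17
step 2: #2 w(14) — value 14
at event 6 (#3's time-6 response) nothing linearizes any more
e.g. #1, #2, #3: illegal at step 3, since #3 r() → 17 cannot apply there

6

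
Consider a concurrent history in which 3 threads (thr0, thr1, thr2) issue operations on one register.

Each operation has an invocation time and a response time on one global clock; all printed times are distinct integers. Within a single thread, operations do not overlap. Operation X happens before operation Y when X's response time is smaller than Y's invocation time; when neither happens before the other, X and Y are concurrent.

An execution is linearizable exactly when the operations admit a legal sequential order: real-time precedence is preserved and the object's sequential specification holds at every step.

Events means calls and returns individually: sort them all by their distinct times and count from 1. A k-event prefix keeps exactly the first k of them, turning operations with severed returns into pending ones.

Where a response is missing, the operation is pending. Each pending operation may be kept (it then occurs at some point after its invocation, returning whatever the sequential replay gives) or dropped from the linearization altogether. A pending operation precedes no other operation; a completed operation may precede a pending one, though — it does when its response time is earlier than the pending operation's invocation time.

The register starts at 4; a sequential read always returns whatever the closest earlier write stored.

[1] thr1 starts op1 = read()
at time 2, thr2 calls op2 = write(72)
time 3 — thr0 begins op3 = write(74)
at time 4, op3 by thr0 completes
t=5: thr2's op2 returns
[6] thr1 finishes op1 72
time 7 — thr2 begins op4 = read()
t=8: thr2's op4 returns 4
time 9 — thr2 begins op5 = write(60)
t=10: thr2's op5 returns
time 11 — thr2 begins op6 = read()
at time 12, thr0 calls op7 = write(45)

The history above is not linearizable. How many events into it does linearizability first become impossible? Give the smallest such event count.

8

one valid order for events 1..7 is op2, op1, op3:
1. op2 write(72), leaving value 72
2. op1 read() → 72, leaving value 72
3. op3 write(74), leaving value 74
with event 8 included (op4 responding at time 8), all real-time-consistent orders fail
for example op1, op2, op3, op4 fails at step 1: op1 read() → 72 is not legal there
for example op1, op3, op2, op4 fails at step 1: op1 read() → 72 is not legal there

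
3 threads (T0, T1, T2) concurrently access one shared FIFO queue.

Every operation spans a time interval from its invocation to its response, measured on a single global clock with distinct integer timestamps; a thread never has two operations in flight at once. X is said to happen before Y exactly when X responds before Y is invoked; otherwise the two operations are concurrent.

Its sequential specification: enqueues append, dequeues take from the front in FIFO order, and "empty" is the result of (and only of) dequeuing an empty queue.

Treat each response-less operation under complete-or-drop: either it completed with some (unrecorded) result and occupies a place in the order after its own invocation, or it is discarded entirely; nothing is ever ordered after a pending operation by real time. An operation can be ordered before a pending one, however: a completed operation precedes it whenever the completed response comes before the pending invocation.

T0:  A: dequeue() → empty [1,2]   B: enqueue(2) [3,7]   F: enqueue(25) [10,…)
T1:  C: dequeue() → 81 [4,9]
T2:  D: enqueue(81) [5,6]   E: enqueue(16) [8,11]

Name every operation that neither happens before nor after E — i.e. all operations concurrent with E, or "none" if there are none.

C, F

concurrent with E ([8,11]): every op whose interval crosses 8..11
A [1,2]: before
B [3,7]: before
C [4,9]: concurrent
D [5,6]: before
F [10,…): concurrent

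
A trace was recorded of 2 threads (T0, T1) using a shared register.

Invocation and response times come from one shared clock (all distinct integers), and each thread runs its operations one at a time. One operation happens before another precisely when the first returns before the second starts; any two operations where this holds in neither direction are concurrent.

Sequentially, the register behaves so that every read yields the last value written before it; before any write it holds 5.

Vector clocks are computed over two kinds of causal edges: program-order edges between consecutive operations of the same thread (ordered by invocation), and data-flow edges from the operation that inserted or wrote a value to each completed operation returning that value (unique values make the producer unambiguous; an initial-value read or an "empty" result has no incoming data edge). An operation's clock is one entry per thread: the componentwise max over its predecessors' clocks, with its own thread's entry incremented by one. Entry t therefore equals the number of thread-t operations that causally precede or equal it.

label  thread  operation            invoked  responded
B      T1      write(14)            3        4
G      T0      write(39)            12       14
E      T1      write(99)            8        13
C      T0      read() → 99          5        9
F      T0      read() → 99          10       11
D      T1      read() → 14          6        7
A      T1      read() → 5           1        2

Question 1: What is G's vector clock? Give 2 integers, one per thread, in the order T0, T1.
(3, 4)

root op A, invoked 1: fresh clock plus T1's own tick → (0, 1)
B, invoked 3, takes VC(A)=(0, 1) under max, adds 1 for T1 → (0, 2)
D, invoked 6, takes VC(B)=(0, 2) under max, adds 1 for T1 → (0, 3)
E, invoked 8, takes VC(D)=(0, 3) under max, adds 1 for T1 → (0, 4)
C, invoked 5, takes VC(E)=(0, 4) under max, adds 1 for T0 → (1, 4)
F, invoked 10, takes VC(C)=(1, 4), VC(E)=(0, 4) under max, adds 1 for T0 → (2, 4)
G, invoked 12, takes VC(F)=(2, 4) under max, adds 1 for T0 → (3, 4)
target: VC(G) = (3, 4)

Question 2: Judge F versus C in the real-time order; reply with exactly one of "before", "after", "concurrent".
after

F spans [10,11], C spans [5,9]
resp(C)=9 < inv(F)=10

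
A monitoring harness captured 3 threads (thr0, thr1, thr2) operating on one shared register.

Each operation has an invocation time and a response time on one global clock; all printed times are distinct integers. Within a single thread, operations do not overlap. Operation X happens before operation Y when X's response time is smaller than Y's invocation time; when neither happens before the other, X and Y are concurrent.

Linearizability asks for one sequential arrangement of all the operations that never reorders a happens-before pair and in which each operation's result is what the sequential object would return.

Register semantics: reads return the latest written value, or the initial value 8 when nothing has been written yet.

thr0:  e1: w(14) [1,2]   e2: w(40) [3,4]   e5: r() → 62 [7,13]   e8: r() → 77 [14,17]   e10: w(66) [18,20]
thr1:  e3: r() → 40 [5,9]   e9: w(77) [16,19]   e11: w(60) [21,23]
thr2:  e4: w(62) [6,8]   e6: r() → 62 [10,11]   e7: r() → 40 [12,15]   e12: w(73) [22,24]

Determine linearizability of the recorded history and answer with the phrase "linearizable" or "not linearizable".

events 1..14 are fine; event 15 — the response of e7 at time 15 — makes the prefix non-linearizable
the 7 completed operations admit 10 real-time orders; each fails the register replay
completion choices over the 1 pending operation (e8) were checked; none helps
take e1, e2, e3, e4, e5, e6, e7 (pending dropped): step 7 already fails, because e7 r() → 40 cannot occur there
take e1, e2, e3, e4, e6, e5, e7 (pending dropped): step 7 already fails, because e7 r() → 40 cannot occur there

not linearizable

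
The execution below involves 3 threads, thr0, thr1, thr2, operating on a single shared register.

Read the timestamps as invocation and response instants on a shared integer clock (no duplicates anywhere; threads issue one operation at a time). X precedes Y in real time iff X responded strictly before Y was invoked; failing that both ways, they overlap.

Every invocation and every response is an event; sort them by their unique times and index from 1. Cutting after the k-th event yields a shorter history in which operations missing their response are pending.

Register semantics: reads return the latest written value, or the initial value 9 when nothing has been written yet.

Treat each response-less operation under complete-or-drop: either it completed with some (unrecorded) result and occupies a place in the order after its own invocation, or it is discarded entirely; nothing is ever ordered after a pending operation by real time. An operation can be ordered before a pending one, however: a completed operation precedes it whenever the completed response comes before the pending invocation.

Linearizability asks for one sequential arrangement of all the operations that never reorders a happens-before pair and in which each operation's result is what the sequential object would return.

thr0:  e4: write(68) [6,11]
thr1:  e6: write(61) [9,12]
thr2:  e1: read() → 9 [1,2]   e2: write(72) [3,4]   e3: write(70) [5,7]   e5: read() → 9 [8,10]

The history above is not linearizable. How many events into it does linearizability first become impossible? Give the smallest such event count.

events 1..9 are still linearizable — one witness is e1, e2, e3:
1. e1 read() → 9, leaving value 9
2. e2 write(72), leaving value 72
3. e3 write(70), leaving value 70
event 10 — e5's response, time 10 — after it, nothing linearizes
completion choices over the 2 pending operations (e4, e6) were checked; none helps
sample order e1, e2, e3, e5 (pending dropped) stalls at step 4 — e5 read() → 9 has no legal effect

10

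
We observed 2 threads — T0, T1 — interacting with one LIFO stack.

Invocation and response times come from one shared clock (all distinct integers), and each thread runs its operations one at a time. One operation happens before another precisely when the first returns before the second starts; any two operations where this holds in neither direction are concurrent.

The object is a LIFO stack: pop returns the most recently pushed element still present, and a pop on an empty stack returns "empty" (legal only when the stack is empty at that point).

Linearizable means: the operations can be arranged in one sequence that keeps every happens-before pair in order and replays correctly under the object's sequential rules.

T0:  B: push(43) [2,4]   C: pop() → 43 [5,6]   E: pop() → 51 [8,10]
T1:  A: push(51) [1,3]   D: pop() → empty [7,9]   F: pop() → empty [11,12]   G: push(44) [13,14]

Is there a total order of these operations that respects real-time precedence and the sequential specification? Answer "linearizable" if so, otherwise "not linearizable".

one valid linearization: A, B, C, E, D, F, G
step 1: A push(51) — stack <51>
step 2: B push(43) — stack <51,43>
step 3: C pop() → 43 — stack <51>
step 4: E pop() → 51 — stack <>
step 5: D pop() → empty — stack <>
step 6: F pop() → empty — stack <>
step 7: G push(44) — stack <44>

linearizable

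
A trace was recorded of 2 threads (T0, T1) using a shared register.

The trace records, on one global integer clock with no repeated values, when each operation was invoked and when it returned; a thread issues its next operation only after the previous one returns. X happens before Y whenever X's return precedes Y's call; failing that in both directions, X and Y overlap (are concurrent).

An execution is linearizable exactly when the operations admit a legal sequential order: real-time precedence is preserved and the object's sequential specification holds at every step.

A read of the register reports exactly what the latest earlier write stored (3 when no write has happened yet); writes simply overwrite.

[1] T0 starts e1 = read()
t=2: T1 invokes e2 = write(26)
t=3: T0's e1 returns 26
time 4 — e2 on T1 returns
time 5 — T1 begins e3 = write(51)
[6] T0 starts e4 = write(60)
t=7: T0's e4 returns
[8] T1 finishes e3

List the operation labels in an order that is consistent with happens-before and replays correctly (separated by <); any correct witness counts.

e2 < e1 < e3 < e4

step 1: e2 write(26) — value 26
step 2: e1 read() → 26 — value 26
step 3: e3 write(51) — value 51
step 4: e4 write(60) — value 60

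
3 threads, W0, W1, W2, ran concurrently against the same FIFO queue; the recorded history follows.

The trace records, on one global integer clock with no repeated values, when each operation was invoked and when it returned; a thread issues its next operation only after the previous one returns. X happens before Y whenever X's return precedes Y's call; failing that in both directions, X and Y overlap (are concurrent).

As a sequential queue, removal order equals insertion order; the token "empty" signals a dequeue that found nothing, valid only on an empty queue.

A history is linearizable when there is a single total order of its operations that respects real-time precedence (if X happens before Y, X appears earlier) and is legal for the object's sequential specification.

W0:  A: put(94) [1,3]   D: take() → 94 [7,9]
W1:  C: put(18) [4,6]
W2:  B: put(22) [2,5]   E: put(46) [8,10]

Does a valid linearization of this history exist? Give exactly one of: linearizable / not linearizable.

one valid linearization: A, B, C, D, E
step 1: A put(94) — queue <94>
step 2: B put(22) — queue <94,22>
step 3: C put(18) — queue <94,22,18>
step 4: D take() → 94 — queue <22,18>
step 5: E put(46) — queue <22,18,46>

linearizable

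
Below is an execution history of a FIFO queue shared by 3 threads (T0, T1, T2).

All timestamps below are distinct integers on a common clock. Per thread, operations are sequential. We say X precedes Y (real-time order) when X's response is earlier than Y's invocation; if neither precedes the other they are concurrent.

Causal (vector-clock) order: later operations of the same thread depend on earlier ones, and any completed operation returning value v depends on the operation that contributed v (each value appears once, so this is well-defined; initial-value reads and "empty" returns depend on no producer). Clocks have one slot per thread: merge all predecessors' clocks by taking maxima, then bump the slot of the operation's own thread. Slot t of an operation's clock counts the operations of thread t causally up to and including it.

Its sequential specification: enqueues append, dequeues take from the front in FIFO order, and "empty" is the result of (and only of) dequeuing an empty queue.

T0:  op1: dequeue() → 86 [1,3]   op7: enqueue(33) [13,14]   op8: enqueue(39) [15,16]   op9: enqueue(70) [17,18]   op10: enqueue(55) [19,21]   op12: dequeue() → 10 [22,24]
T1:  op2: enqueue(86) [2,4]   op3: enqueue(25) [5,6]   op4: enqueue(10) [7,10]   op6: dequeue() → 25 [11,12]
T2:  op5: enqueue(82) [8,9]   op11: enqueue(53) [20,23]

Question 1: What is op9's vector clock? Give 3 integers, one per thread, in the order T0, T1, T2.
root op op5, invoked 8: fresh clock plus T2's own tick → (0, 0, 1)
root op op2, invoked 2: fresh clock plus T1's own tick → (0, 1, 0)
invoked at 20, op11 merges VC(op5)=(0, 0, 1) and bumps T2's slot → (0, 0, 2)
invoked at 5, op3 merges VC(op2)=(0, 1, 0) and bumps T1's slot → (0, 2, 0)
invoked at 1, op1 merges VC(op2)=(0, 1, 0) and bumps T0's slot → (1, 1, 0)
invoked at 7, op4 merges VC(op3)=(0, 2, 0) and bumps T1's slot → (0, 3, 0)
invoked at 13, op7 merges VC(op1)=(1, 1, 0) and bumps T0's slot → (2, 1, 0)
invoked at 11, op6 merges VC(op3)=(0, 2, 0), VC(op4)=(0, 3, 0) and bumps T1's slot → (0, 4, 0)
invoked at 15, op8 merges VC(op7)=(2, 1, 0) and bumps T0's slot → (3, 1, 0)
invoked at 17, op9 merges VC(op8)=(3, 1, 0) and bumps T0's slot → (4, 1, 0)
invoked at 19, op10 merges VC(op9)=(4, 1, 0) and bumps T0's slot → (5, 1, 0)
invoked at 22, op12 merges VC(op4)=(0, 3, 0), VC(op10)=(5, 1, 0) and bumps T0's slot → (6, 3, 0)
target: VC(op9) = (4, 1, 0)

(4, 1, 0)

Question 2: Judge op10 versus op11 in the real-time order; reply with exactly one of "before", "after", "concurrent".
op10 spans [19,21], op11 spans [20,23]
the intervals overlap in both directions

concurrent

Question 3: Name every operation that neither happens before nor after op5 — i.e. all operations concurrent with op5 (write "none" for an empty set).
op5 runs from 8 to 9; window-overlapping ops are concurrent
op1 [1,3]: before
op2 [2,4]: before
op3 [5,6]: before
op4 [7,10]: concurrent
op6 [11,12]: after
op7 [13,14]: after
op8 [15,16]: after
op9 [17,18]: after
op10 [19,21]: after
op11 [20,23]: after
op12 [22,24]: after

op4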